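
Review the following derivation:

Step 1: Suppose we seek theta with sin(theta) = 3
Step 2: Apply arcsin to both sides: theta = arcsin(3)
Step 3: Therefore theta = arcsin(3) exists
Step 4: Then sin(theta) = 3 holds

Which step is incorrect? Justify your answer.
Step 2: Apply arcsin to both sides: theta = arcsin(3)

Step 2 applies arcsin to 3. However, arcsin(x) is only defined for x in [-1, 1] because sin(theta) can only produce values in that range. Since |3| > 1, arcsin(3) is undefined. There is no angle whose sine equals 3.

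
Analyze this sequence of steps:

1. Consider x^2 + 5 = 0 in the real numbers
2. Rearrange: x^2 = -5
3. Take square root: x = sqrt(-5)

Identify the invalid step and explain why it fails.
Step 3: Take square root: x = sqrt(-5)

Step 3 takes the square root of -5, which is negative. In the real number system, the square root of a negative number is undefined. The equation x^2 + 5 = 0 has no real solutions. Square roots of negative numbers only exist in the complex numbers.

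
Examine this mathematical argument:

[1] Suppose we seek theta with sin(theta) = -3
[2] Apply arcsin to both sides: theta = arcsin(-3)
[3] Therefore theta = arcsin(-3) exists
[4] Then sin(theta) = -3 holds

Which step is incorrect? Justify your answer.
Step 2: Apply arcsin to both sides: theta = arcsin(-3)

Step 2 applies arcsin to -3. However, arcsin(x) is only defined for x in [-1, 1] because sin(theta) can only produce values in that range. Since |-3| > 1, arcsin(-3) is undefined. There is no angle whose sine equals -3.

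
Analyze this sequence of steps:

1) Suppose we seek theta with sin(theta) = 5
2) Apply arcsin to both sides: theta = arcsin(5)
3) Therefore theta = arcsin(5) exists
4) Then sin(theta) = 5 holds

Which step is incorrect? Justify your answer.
Step 2: Apply arcsin to both sides: theta = arcsin(5)

Step 2 applies arcsin to 5. However, arcsin(x) is only defined for x in [-1, 1] because sin(theta) can only produce values in that range. Since |5| > 1, arcsin(5) is undefined. There is no angle whose sine equals 5.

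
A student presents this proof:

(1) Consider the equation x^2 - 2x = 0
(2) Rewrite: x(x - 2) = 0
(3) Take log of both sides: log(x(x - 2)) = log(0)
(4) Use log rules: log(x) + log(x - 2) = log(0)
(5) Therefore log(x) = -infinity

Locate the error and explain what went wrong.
Step 3: Take log of both sides: log(x(x - 2)) = log(0)

Step 3 takes the logarithm of both sides, resulting in log(0) on the right side. The logarithm is only defined for positive numbers; log(0) is undefined (approaches negative infinity). This operation is invalid.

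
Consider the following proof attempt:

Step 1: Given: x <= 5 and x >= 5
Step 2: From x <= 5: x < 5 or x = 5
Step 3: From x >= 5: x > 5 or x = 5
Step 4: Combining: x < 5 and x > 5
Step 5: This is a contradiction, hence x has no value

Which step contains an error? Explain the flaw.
Step 4: Combining: x < 5 and x > 5

Step 4 incorrectly combines the conditions. From x <= 5 and x >= 5, the intersection is x = 5. The error treats the 'or' cases as 'and' requirements. The correct conclusion is that x = 5 is the unique solution, not that no solution exists.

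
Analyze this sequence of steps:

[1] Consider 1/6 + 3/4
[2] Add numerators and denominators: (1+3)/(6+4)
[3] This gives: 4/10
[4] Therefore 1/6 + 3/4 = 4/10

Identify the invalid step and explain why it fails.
Step 2: Add numerators and denominators: (1+3)/(6+4)

Step 2 incorrectly adds fractions by separately adding numerators and denominators. This is wrong. The correct method requires a common denominator: 1/6 + 3/4 = (1×4 + 3×6)/(6×4) = 22/24 = 11/12. The method used gives 4/10, which is different.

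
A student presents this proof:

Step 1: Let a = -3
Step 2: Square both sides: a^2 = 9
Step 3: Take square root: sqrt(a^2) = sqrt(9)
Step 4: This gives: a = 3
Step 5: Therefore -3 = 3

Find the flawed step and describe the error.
Step 4: This gives: a = 3

Step 4 incorrectly states that sqrt(a^2) = a. The correct identity is sqrt(a^2) = |a|. Since a = -3 < 0, we have sqrt(a^2) = |-3| = 3, not a = -3.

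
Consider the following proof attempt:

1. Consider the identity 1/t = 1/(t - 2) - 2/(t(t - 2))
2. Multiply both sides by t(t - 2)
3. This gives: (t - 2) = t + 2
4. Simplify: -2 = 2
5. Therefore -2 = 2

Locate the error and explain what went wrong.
Step 3: This gives: (t - 2) = t + 2

Step 3 makes a sign error when clearing denominators. Multiplying -2/(t(t - 2)) by t(t - 2) gives -2, not +2. The correct result is (t - 2) = t - 2, which is trivially true, not (t - 2) = t + 2. (Step 1 is a valid identity: 1/(t - 2) - 2/(t(t - 2)) = (t - 2)/(t(t - 2)) = 1/t.)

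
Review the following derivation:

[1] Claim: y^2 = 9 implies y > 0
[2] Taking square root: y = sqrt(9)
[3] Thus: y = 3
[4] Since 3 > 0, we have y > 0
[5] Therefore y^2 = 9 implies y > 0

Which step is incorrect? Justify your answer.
Step 2: Taking square root: y = sqrt(9)

Step 2 takes the square root and assumes the positive root only. The equation y^2 = 9 actually has two solutions: y = 3 and y = -3. The proof silently assumes y > 0 without justification, then uses this assumption to conclude y > 0, which is circular. The counterexample y = -3 shows the claim is false.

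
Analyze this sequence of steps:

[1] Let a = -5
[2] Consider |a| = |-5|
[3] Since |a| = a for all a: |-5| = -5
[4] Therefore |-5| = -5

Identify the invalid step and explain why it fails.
Step 3: Since |a| = a for all a: |-5| = -5

Step 3 incorrectly states that |a| = a for all a. The correct definition is |a| = a when a >= 0, and |a| = -a when a < 0. Since -5 < 0, we have |-5| = -(-5) = 5, not -5.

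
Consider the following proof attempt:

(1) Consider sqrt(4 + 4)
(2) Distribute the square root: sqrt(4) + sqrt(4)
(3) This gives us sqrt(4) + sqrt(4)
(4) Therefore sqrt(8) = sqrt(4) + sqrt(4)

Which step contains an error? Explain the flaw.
Step 2: Distribute the square root: sqrt(4) + sqrt(4)

Step 2 incorrectly 'distributes' the square root over addition. The square root function does not distribute: sqrt(a + b) ≠ sqrt(a) + sqrt(b). In fact, sqrt(4 + 4) = sqrt(8) ≈ 2.8284, while sqrt(4) + sqrt(4) ≈ 4.0000.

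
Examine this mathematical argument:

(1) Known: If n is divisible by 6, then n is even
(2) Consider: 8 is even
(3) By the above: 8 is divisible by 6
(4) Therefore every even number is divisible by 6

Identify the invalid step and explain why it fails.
Step 3: By the above: 8 is divisible by 6

Step 3 commits the fallacy of affirming the consequent. The known fact 'divisible by 6 → even' does NOT imply 'even → divisible by 6'. That would be the converse, which is false. For example, 8 is even but 8 ÷ 6 = 1.33, which is not an integer.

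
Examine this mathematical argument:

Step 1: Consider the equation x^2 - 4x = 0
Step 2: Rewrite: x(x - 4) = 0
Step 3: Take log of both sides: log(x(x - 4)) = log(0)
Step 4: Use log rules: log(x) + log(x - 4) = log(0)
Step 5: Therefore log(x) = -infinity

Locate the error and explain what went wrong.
Step 3: Take log of both sides: log(x(x - 4)) = log(0)

Step 3 takes the logarithm of both sides, resulting in log(0) on the right side. The logarithm is only defined for positive numbers; log(0) is undefined (approaches negative infinity). This operation is invalid.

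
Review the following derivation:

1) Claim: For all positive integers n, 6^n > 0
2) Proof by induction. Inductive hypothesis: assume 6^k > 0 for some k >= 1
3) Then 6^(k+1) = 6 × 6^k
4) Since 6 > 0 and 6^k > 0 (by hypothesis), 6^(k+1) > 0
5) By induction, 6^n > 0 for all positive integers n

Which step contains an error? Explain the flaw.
Step 5: By induction, 6^n > 0 for all positive integers n

Step 5 concludes the proof by induction, but no base case was ever established. A valid induction proof requires: (1) a base case proving 6^1 > 0, and (2) an inductive step showing IF 6^k > 0 THEN 6^(k+1) > 0. Steps 2-4 correctly establish the inductive step, but without the base case the conclusion in step 5 does not follow.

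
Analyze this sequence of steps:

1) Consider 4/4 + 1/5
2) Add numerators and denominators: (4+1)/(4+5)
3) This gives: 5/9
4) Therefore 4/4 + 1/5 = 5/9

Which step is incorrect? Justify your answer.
Step 2: Add numerators and denominators: (4+1)/(4+5)

Step 2 incorrectly adds fractions by separately adding numerators and denominators. This is wrong. The correct method requires a common denominator: 4/4 + 1/5 = (4×5 + 1×4)/(4×5) = 24/20 = 6/5. The method used gives 5/9, which is different.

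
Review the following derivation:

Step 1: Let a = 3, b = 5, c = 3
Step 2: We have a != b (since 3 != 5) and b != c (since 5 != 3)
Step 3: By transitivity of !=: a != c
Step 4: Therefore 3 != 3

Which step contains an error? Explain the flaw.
Step 3: By transitivity of !=: a != c

Step 3 incorrectly applies transitivity to the '!=' relation. Transitivity states: if a R b and b R c, then a R c. However, '!=' is not transitive. Counterexample: 3 != 5 and 5 != 3, but 3 = 3 (both equal 3). Transitivity holds for relations like <, <=, =, but not for !=.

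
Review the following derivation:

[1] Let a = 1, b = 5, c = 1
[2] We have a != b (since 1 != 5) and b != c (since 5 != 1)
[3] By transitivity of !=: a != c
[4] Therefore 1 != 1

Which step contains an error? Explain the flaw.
Step 3: By transitivity of !=: a != c

Step 3 incorrectly applies transitivity to the '!=' relation. Transitivity states: if a R b and b R c, then a R c. However, '!=' is not transitive. Counterexample: 1 != 5 and 5 != 1, but 1 = 1 (both equal 1). Transitivity holds for relations like <, <=, =, but not for !=.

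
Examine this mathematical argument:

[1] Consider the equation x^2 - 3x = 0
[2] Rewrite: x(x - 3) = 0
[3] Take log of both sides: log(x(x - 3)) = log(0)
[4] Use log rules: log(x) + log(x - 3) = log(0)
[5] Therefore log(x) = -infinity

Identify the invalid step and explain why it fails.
Step 3: Take log of both sides: log(x(x - 3)) = log(0)

Step 3 takes the logarithm of both sides, resulting in log(0) on the right side. The logarithm is only defined for positive numbers; log(0) is undefined (approaches negative infinity). This operation is invalid.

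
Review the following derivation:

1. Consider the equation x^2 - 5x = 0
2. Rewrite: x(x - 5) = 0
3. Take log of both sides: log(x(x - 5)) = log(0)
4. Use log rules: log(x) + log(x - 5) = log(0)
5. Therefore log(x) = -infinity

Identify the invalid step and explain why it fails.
Step 3: Take log of both sides: log(x(x - 5)) = log(0)

Step 3 takes the logarithm of both sides, resulting in log(0) on the right side. The logarithm is only defined for positive numbers; log(0) is undefined (approaches negative infinity). This operation is invalid.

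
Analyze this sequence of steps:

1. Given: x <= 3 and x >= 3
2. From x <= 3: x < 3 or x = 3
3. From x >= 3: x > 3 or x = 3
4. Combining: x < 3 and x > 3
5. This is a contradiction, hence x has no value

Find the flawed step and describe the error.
Step 4: Combining: x < 3 and x > 3

Step 4 incorrectly combines the conditions. From x <= 3 and x >= 3, the intersection is x = 3. The error treats the 'or' cases as 'and' requirements. The correct conclusion is that x = 3 is the unique solution, not that no solution exists.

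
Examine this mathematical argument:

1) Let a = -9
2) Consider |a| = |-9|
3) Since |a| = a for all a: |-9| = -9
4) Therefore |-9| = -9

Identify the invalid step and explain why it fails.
Step 3: Since |a| = a for all a: |-9| = -9

Step 3 incorrectly states that |a| = a for all a. The correct definition is |a| = a when a >= 0, and |a| = -a when a < 0. Since -9 < 0, we have |-9| = -(-9) = 9, not -9.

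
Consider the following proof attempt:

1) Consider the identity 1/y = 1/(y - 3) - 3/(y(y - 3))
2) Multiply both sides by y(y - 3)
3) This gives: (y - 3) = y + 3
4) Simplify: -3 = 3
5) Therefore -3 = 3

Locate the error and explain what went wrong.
Step 3: This gives: (y - 3) = y + 3

Step 3 makes a sign error when clearing denominators. Multiplying -3/(y(y - 3)) by y(y - 3) gives -3, not +3. The correct result is (y - 3) = y - 3, which is trivially true, not (y - 3) = y + 3. (Step 1 is a valid identity: 1/(y - 3) - 3/(y(y - 3)) = (y - 3)/(y(y - 3)) = 1/y.)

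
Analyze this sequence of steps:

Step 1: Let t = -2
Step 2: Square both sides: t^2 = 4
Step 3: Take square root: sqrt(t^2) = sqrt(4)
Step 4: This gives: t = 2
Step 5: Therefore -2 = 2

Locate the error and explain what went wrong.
Step 4: This gives: t = 2

Step 4 incorrectly states that sqrt(t^2) = t. The correct identity is sqrt(t^2) = |t|. Since t = -2 < 0, we have sqrt(t^2) = |-2| = 2, not t = -2.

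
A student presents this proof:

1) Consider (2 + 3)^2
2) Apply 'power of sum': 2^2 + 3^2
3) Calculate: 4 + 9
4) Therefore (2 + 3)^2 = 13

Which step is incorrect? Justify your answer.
Step 2: Apply 'power of sum': 2^2 + 3^2

Step 2 incorrectly applies a non-existent rule '(a+b)^n = a^n + b^n'. This is false in general. The correct expansion uses the binomial theorem. The actual value is (2 + 3)^2 = 5^2 = 25, not 13.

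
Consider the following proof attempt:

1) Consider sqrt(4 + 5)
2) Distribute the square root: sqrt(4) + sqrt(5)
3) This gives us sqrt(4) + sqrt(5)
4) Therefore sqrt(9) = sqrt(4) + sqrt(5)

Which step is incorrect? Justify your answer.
Step 2: Distribute the square root: sqrt(4) + sqrt(5)

Step 2 incorrectly 'distributes' the square root over addition. The square root function does not distribute: sqrt(a + b) ≠ sqrt(a) + sqrt(b). In fact, sqrt(4 + 5) = sqrt(9) ≈ 3.0000, while sqrt(4) + sqrt(5) ≈ 4.2361.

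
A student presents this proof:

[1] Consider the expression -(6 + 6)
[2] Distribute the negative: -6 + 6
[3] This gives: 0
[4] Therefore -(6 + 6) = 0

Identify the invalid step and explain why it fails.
Step 2: Distribute the negative: -6 + 6

Step 2 incorrectly distributes the negative sign. The correct distribution is -(6 + 6) = -6 - 6 = -12. The negative must be applied to both terms, not just the first. The error treats -(6 + 6) as -6 + 6, which equals 0 instead of -12.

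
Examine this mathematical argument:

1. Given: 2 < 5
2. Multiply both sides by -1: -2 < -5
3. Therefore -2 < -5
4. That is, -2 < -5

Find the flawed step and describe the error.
Step 2: Multiply both sides by -1: -2 < -5

Step 2 multiplies both sides by -1 but fails to reverse the inequality sign. When multiplying (or dividing) an inequality by a negative number, the direction must be reversed. Since 2 < 5, we should get -2 > -5, i.e., -2 > -5.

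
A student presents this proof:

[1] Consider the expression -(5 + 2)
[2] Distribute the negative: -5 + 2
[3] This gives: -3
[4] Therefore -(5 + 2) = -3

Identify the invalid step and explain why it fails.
Step 2: Distribute the negative: -5 + 2

Step 2 incorrectly distributes the negative sign. The correct distribution is -(5 + 2) = -5 - 2 = -7. The negative must be applied to both terms, not just the first. The error treats -(5 + 2) as -5 + 2, which equals -3 instead of -7.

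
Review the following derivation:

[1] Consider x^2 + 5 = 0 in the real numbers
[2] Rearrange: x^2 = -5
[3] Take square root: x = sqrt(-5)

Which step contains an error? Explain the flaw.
Step 3: Take square root: x = sqrt(-5)

Step 3 takes the square root of -5, which is negative. In the real number system, the square root of a negative number is undefined. The equation x^2 + 5 = 0 has no real solutions. Square roots of negative numbers only exist in the complex numbers.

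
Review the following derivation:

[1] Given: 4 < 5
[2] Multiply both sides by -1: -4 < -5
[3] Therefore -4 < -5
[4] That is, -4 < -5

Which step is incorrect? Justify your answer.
Step 2: Multiply both sides by -1: -4 < -5

Step 2 multiplies both sides by -1 but fails to reverse the inequality sign. When multiplying (or dividing) an inequality by a negative number, the direction must be reversed. Since 4 < 5, we should get -4 > -5, i.e., -4 > -5.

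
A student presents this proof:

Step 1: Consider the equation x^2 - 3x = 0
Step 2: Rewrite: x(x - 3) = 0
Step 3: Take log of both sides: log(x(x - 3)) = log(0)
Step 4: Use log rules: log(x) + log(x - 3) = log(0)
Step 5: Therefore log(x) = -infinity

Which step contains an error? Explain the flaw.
Step 3: Take log of both sides: log(x(x - 3)) = log(0)

Step 3 takes the logarithm of both sides, resulting in log(0) on the right side. The logarithm is only defined for positive numbers; log(0) is undefined (approaches negative infinity). This operation is invalid.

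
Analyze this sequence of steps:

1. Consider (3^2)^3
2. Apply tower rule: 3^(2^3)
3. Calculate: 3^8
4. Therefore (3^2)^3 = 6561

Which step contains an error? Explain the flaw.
Step 2: Apply tower rule: 3^(2^3)

Step 2 incorrectly states that (a^b)^c = a^(b^c). The correct rule is (a^b)^c = a^(b×c). The actual value is (3^2)^3 = 3^6 = 729, not 3^8 = 6561.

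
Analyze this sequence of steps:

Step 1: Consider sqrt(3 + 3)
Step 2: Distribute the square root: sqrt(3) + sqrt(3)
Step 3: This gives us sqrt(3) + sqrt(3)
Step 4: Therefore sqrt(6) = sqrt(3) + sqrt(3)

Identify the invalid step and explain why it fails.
Step 2: Distribute the square root: sqrt(3) + sqrt(3)

Step 2 incorrectly 'distributes' the square root over addition. The square root function does not distribute: sqrt(a + b) ≠ sqrt(a) + sqrt(b). In fact, sqrt(3 + 3) = sqrt(6) ≈ 2.4495, while sqrt(3) + sqrt(3) ≈ 3.4641.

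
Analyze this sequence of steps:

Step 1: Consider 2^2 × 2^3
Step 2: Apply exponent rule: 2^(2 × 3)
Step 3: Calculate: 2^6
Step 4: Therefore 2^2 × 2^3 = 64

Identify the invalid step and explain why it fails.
Step 2: Apply exponent rule: 2^(2 × 3)

Step 2 incorrectly states that a^b × a^c = a^(b×c). The correct rule is a^b × a^c = a^(b+c). The actual value is 2^2 × 2^3 = 2^5 = 32, not 2^6 = 64.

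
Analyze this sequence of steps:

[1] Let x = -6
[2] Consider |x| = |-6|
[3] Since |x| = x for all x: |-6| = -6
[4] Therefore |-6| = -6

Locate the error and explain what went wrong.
Step 3: Since |x| = x for all x: |-6| = -6

Step 3 incorrectly states that |x| = x for all x. The correct definition is |x| = x when x >= 0, and |x| = -x when x < 0. Since -6 < 0, we have |-6| = -(-6) = 6, not -6.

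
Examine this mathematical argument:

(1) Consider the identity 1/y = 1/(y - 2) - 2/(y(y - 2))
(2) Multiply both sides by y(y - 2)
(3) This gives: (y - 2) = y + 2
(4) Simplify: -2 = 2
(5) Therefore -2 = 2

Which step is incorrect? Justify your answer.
Step 3: This gives: (y - 2) = y + 2

Step 3 makes a sign error when clearing denominators. Multiplying -2/(y(y - 2)) by y(y - 2) gives -2, not +2. The correct result is (y - 2) = y - 2, which is trivially true, not (y - 2) = y + 2. (Step 1 is a valid identity: 1/(y - 2) - 2/(y(y - 2)) = (y - 2)/(y(y - 2)) = 1/y.)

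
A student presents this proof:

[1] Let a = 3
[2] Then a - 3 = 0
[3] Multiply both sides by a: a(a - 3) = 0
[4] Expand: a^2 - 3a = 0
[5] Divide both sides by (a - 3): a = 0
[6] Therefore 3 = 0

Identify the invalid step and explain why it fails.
Step 5: Divide both sides by (a - 3): a = 0

Step 5 divides both sides by (a - 3). However, since a = 3, we have (a - 3) = 0. Division by zero is undefined, making this step invalid.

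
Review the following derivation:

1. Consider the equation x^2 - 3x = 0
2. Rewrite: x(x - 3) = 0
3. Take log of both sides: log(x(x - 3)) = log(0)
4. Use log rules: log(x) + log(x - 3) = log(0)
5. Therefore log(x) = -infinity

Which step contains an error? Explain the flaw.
Step 3: Take log of both sides: log(x(x - 3)) = log(0)

Step 3 takes the logarithm of both sides, resulting in log(0) on the right side. The logarithm is only defined for positive numbers; log(0) is undefined (approaches negative infinity). This operation is invalid.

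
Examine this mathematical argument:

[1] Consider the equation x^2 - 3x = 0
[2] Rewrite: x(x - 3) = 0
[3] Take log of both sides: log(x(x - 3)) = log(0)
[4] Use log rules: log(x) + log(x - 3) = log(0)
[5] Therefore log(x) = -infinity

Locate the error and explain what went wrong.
Step 3: Take log of both sides: log(x(x - 3)) = log(0)

Step 3 takes the logarithm of both sides, resulting in log(0) on the right side. The logarithm is only defined for positive numbers; log(0) is undefined (approaches negative infinity). This operation is invalid.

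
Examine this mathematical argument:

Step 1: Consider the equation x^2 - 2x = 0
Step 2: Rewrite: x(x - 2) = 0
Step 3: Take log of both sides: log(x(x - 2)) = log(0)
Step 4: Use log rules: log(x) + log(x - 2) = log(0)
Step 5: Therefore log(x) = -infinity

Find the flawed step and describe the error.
Step 3: Take log of both sides: log(x(x - 2)) = log(0)

Step 3 takes the logarithm of both sides, resulting in log(0) on the right side. The logarithm is only defined for positive numbers; log(0) is undefined (approaches negative infinity). This operation is invalid.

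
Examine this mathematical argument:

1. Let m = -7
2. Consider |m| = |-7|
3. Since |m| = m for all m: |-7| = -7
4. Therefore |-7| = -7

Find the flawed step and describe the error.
Step 3: Since |m| = m for all m: |-7| = -7

Step 3 incorrectly states that |m| = m for all m. The correct definition is |m| = m when m >= 0, and |m| = -m when m < 0. Since -7 < 0, we have |-7| = -(-7) = 7, not -7.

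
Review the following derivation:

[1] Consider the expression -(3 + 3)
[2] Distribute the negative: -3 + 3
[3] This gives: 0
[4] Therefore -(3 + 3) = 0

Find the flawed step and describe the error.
Step 2: Distribute the negative: -3 + 3

Step 2 incorrectly distributes the negative sign. The correct distribution is -(3 + 3) = -3 - 3 = -6. The negative must be applied to both terms, not just the first. The error treats -(3 + 3) as -3 + 3, which equals 0 instead of -6.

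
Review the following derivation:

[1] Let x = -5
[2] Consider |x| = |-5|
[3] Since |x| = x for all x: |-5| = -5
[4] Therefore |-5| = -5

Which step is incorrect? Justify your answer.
Step 3: Since |x| = x for all x: |-5| = -5

Step 3 incorrectly states that |x| = x for all x. The correct definition is |x| = x when x >= 0, and |x| = -x when x < 0. Since -5 < 0, we have |-5| = -(-5) = 5, not -5.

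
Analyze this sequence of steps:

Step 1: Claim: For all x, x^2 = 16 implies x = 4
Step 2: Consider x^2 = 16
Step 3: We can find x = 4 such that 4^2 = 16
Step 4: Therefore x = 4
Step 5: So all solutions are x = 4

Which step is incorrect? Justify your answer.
Step 4: Therefore x = 4

Step 4 incorrectly concludes that x = 4 is the only solution. The proof shows that x = 4 is A solution (existence), but does not show it is the ONLY solution (uniqueness). In fact, x = -4 is also a solution since (-4)^2 = 16. Finding one solution doesn't prove there are no others.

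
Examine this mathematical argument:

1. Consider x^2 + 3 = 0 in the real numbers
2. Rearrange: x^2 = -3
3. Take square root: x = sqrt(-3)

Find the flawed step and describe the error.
Step 3: Take square root: x = sqrt(-3)

Step 3 takes the square root of -3, which is negative. In the real number system, the square root of a negative number is undefined. The equation x^2 + 3 = 0 has no real solutions. Square roots of negative numbers only exist in the complex numbers.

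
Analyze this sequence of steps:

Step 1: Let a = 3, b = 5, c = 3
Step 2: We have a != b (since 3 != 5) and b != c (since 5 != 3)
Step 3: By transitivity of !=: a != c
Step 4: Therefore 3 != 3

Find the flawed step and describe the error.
Step 3: By transitivity of !=: a != c

Step 3 incorrectly applies transitivity to the '!=' relation. Transitivity states: if a R b and b R c, then a R c. However, '!=' is not transitive. Counterexample: 3 != 5 and 5 != 3, but 3 = 3 (both equal 3). Transitivity holds for relations like <, <=, =, but not for !=.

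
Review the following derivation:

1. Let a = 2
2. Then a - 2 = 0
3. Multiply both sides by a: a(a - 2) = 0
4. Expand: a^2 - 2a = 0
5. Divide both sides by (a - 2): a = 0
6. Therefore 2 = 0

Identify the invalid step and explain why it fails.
Step 5: Divide both sides by (a - 2): a = 0

Step 5 divides both sides by (a - 2). However, since a = 2, we have (a - 2) = 0. Division by zero is undefined, making this step invalid.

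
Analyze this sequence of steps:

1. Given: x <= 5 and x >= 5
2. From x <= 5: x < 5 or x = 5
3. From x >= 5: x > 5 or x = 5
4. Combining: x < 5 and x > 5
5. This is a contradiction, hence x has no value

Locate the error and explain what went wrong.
Step 4: Combining: x < 5 and x > 5

Step 4 incorrectly combines the conditions. From x <= 5 and x >= 5, the intersection is x = 5. The error treats the 'or' cases as 'and' requirements. The correct conclusion is that x = 5 is the unique solution, not that no solution exists.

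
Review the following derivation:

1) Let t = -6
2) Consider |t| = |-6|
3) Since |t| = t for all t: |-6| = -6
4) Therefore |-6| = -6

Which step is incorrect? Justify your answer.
Step 3: Since |t| = t for all t: |-6| = -6

Step 3 incorrectly states that |t| = t for all t. The correct definition is |t| = t when t >= 0, and |t| = -t when t < 0. Since -6 < 0, we have |-6| = -(-6) = 6, not -6.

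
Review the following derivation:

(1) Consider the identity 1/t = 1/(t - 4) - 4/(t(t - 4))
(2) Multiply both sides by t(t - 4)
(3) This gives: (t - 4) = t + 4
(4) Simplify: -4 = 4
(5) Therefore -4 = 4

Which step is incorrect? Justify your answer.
Step 3: This gives: (t - 4) = t + 4

Step 3 makes a sign error when clearing denominators. Multiplying -4/(t(t - 4)) by t(t - 4) gives -4, not +4. The correct result is (t - 4) = t - 4, which is trivially true, not (t - 4) = t + 4. (Step 1 is a valid identity: 1/(t - 4) - 4/(t(t - 4)) = (t - 4)/(t(t - 4)) = 1/t.)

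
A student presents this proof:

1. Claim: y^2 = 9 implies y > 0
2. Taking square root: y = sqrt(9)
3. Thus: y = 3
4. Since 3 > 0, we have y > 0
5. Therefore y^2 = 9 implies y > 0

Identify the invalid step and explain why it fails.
Step 2: Taking square root: y = sqrt(9)

Step 2 takes the square root and assumes the positive root only. The equation y^2 = 9 actually has two solutions: y = 3 and y = -3. The proof silently assumes y > 0 without justification, then uses this assumption to conclude y > 0, which is circular. The counterexample y = -3 shows the claim is false.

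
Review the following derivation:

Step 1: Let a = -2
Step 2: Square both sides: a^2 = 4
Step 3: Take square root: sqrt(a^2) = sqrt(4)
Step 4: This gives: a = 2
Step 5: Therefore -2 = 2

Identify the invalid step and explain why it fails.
Step 4: This gives: a = 2

Step 4 incorrectly states that sqrt(a^2) = a. The correct identity is sqrt(a^2) = |a|. Since a = -2 < 0, we have sqrt(a^2) = |-2| = 2, not a = -2.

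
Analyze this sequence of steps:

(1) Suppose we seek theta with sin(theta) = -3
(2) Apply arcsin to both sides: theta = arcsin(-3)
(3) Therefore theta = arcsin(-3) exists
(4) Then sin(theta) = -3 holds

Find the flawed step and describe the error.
Step 2: Apply arcsin to both sides: theta = arcsin(-3)

Step 2 applies arcsin to -3. However, arcsin(x) is only defined for x in [-1, 1] because sin(theta) can only produce values in that range. Since |-3| > 1, arcsin(-3) is undefined. There is no angle whose sine equals -3.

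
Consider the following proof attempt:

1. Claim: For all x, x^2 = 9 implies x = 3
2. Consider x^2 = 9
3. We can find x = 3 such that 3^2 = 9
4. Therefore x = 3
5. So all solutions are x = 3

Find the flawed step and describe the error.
Step 4: Therefore x = 3

Step 4 incorrectly concludes that x = 3 is the only solution. The proof shows that x = 3 is A solution (existence), but does not show it is the ONLY solution (uniqueness). In fact, x = -3 is also a solution since (-3)^2 = 9. Finding one solution doesn't prove there are no others.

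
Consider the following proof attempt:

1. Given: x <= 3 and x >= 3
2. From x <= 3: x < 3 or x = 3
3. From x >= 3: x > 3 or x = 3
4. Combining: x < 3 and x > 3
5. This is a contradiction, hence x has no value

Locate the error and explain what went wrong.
Step 4: Combining: x < 3 and x > 3

Step 4 incorrectly combines the conditions. From x <= 3 and x >= 3, the intersection is x = 3. The error treats the 'or' cases as 'and' requirements. The correct conclusion is that x = 3 is the unique solution, not that no solution exists.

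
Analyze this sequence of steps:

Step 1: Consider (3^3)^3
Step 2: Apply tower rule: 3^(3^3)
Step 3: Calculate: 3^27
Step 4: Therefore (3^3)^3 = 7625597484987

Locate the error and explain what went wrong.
Step 2: Apply tower rule: 3^(3^3)

Step 2 incorrectly states that (a^b)^c = a^(b^c). The correct rule is (a^b)^c = a^(b×c). The actual value is (3^3)^3 = 3^9 = 19683, not 3^27 = 7625597484987.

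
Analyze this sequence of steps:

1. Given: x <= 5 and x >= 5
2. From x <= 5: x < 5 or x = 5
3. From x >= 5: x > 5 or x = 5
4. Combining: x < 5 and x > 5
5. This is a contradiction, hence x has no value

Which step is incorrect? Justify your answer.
Step 4: Combining: x < 5 and x > 5

Step 4 incorrectly combines the conditions. From x <= 5 and x >= 5, the intersection is x = 5. The error treats the 'or' cases as 'and' requirements. The correct conclusion is that x = 5 is the unique solution, not that no solution exists.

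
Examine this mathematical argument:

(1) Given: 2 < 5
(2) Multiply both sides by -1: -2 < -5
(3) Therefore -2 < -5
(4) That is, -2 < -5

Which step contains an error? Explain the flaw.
Step 2: Multiply both sides by -1: -2 < -5

Step 2 multiplies both sides by -1 but fails to reverse the inequality sign. When multiplying (or dividing) an inequality by a negative number, the direction must be reversed. Since 2 < 5, we should get -2 > -5, i.e., -2 > -5.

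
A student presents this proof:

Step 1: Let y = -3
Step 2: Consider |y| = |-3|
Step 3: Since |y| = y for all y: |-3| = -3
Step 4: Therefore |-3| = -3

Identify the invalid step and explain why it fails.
Step 3: Since |y| = y for all y: |-3| = -3

Step 3 incorrectly states that |y| = y for all y. The correct definition is |y| = y when y >= 0, and |y| = -y when y < 0. Since -3 < 0, we have |-3| = -(-3) = 3, not -3.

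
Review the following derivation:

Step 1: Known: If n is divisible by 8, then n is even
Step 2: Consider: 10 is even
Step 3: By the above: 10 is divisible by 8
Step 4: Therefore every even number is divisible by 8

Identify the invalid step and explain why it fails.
Step 3: By the above: 10 is divisible by 8

Step 3 commits the fallacy of affirming the consequent. The known fact 'divisible by 8 → even' does NOT imply 'even → divisible by 8'. That would be the converse, which is false. For example, 10 is even but 10 ÷ 8 = 1.25, which is not an integer.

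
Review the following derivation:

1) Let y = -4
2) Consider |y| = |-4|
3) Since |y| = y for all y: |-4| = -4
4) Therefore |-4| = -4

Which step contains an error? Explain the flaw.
Step 3: Since |y| = y for all y: |-4| = -4

Step 3 incorrectly states that |y| = y for all y. The correct definition is |y| = y when y >= 0, and |y| = -y when y < 0. Since -4 < 0, we have |-4| = -(-4) = 4, not -4.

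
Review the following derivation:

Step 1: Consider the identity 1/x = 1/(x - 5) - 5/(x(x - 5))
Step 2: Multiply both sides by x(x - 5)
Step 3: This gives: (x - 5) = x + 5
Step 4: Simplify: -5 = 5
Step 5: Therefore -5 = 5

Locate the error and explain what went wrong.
Step 3: This gives: (x - 5) = x + 5

Step 3 makes a sign error when clearing denominators. Multiplying -5/(x(x - 5)) by x(x - 5) gives -5, not +5. The correct result is (x - 5) = x - 5, which is trivially true, not (x - 5) = x + 5. (Step 1 is a valid identity: 1/(x - 5) - 5/(x(x - 5)) = (x - 5)/(x(x - 5)) = 1/x.)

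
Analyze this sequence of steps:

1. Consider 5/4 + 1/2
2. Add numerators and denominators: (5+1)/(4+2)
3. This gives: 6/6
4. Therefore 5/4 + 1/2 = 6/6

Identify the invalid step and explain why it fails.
Step 2: Add numerators and denominators: (5+1)/(4+2)

Step 2 incorrectly adds fractions by separately adding numerators and denominators. This is wrong. The correct method requires a common denominator: 5/4 + 1/2 = (5×2 + 1×4)/(4×2) = 14/8 = 7/4. The method used gives 6/6, which is different.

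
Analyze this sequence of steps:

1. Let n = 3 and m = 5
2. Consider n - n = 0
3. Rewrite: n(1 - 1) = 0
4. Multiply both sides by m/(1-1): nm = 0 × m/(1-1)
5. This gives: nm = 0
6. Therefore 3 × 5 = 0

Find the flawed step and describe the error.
Step 4: Multiply both sides by m/(1-1): nm = 0 × m/(1-1)

Step 4 multiplies both sides by m/(1-1). However, 1-1 = 0, so this is multiplication by m/0, which is undefined. We cannot multiply by an undefined expression.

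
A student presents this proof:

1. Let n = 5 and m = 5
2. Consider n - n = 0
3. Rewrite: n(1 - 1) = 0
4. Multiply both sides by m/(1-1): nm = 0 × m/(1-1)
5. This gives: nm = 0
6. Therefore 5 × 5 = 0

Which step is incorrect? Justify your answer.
Step 4: Multiply both sides by m/(1-1): nm = 0 × m/(1-1)

Step 4 multiplies both sides by m/(1-1). However, 1-1 = 0, so this is multiplication by m/0, which is undefined. We cannot multiply by an undefined expression.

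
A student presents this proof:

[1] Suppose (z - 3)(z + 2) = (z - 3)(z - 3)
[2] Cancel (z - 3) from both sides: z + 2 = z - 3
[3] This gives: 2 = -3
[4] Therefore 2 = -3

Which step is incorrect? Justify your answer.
Step 2: Cancel (z - 3) from both sides: z + 2 = z - 3

Step 2 cancels (z - 3) from both sides. This is only valid if (z - 3) ≠ 0, i.e., z ≠ 3. When z = 3, both sides equal zero regardless of the other factors. The correct approach requires considering z = 3 as a separate case.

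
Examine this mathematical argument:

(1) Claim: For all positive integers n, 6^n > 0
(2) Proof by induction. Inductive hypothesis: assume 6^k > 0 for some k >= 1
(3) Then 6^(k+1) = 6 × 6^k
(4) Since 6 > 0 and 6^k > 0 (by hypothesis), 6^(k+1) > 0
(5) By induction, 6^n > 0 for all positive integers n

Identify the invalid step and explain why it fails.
Step 5: By induction, 6^n > 0 for all positive integers n

Step 5 concludes the proof by induction, but no base case was ever established. A valid induction proof requires: (1) a base case proving 6^1 > 0, and (2) an inductive step showing IF 6^k > 0 THEN 6^(k+1) > 0. Steps 2-4 correctly establish the inductive step, but without the base case the conclusion in step 5 does not follow.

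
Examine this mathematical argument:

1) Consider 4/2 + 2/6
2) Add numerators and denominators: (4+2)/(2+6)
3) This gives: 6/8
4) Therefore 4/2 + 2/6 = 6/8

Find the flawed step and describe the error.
Step 2: Add numerators and denominators: (4+2)/(2+6)

Step 2 incorrectly adds fractions by separately adding numerators and denominators. This is wrong. The correct method requires a common denominator: 4/2 + 2/6 = (4×6 + 2×2)/(2×6) = 28/12 = 7/3. The method used gives 6/8, which is different.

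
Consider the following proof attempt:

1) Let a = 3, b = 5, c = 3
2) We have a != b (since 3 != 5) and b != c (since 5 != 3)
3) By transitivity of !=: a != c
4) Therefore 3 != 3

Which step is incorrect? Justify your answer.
Step 3: By transitivity of !=: a != c

Step 3 incorrectly applies transitivity to the '!=' relation. Transitivity states: if a R b and b R c, then a R c. However, '!=' is not transitive. Counterexample: 3 != 5 and 5 != 3, but 3 = 3 (both equal 3). Transitivity holds for relations like <, <=, =, but not for !=.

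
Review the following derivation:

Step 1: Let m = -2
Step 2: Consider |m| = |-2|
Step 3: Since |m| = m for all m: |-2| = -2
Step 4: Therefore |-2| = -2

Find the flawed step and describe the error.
Step 3: Since |m| = m for all m: |-2| = -2

Step 3 incorrectly states that |m| = m for all m. The correct definition is |m| = m when m >= 0, and |m| = -m when m < 0. Since -2 < 0, we have |-2| = -(-2) = 2, not -2.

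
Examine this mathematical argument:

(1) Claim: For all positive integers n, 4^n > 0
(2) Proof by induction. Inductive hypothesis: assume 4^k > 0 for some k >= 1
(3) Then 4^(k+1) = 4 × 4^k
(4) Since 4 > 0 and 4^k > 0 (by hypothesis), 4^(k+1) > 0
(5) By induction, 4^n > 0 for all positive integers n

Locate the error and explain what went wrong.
Step 5: By induction, 4^n > 0 for all positive integers n

Step 5 concludes the proof by induction, but no base case was ever established. A valid induction proof requires: (1) a base case proving 4^1 > 0, and (2) an inductive step showing IF 4^k > 0 THEN 4^(k+1) > 0. Steps 2-4 correctly establish the inductive step, but without the base case the conclusion in step 5 does not follow.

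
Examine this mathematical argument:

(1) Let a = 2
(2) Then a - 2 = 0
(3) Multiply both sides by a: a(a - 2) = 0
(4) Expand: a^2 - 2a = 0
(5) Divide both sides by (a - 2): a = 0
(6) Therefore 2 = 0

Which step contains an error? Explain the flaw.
Step 5: Divide both sides by (a - 2): a = 0

Step 5 divides both sides by (a - 2). However, since a = 2, we have (a - 2) = 0. Division by zero is undefined, making this step invalid.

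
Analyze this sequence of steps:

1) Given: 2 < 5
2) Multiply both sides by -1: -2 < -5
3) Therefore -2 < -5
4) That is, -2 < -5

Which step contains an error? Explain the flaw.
Step 2: Multiply both sides by -1: -2 < -5

Step 2 multiplies both sides by -1 but fails to reverse the inequality sign. When multiplying (or dividing) an inequality by a negative number, the direction must be reversed. Since 2 < 5, we should get -2 > -5, i.e., -2 > -5.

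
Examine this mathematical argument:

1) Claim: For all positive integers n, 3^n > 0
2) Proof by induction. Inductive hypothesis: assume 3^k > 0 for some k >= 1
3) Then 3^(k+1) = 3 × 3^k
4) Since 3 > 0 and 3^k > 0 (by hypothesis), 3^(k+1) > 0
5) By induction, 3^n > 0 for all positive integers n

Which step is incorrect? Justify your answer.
Step 5: By induction, 3^n > 0 for all positive integers n

Step 5 concludes the proof by induction, but no base case was ever established. A valid induction proof requires: (1) a base case proving 3^1 > 0, and (2) an inductive step showing IF 3^k > 0 THEN 3^(k+1) > 0. Steps 2-4 correctly establish the inductive step, but without the base case the conclusion in step 5 does not follow.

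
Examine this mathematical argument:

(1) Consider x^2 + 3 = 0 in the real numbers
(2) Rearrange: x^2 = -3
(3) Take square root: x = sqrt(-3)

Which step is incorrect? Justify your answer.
Step 3: Take square root: x = sqrt(-3)

Step 3 takes the square root of -3, which is negative. In the real number system, the square root of a negative number is undefined. The equation x^2 + 3 = 0 has no real solutions. Square roots of negative numbers only exist in the complex numbers.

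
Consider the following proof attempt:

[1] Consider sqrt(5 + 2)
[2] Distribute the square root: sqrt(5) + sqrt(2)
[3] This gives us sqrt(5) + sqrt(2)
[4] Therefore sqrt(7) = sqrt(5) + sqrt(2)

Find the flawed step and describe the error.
Step 2: Distribute the square root: sqrt(5) + sqrt(2)

Step 2 incorrectly 'distributes' the square root over addition. The square root function does not distribute: sqrt(a + b) ≠ sqrt(a) + sqrt(b). In fact, sqrt(5 + 2) = sqrt(7) ≈ 2.6458, while sqrt(5) + sqrt(2) ≈ 3.6503.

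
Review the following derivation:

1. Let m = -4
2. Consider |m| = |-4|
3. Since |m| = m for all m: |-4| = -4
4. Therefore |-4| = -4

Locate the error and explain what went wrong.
Step 3: Since |m| = m for all m: |-4| = -4

Step 3 incorrectly states that |m| = m for all m. The correct definition is |m| = m when m >= 0, and |m| = -m when m < 0. Since -4 < 0, we have |-4| = -(-4) = 4, not -4.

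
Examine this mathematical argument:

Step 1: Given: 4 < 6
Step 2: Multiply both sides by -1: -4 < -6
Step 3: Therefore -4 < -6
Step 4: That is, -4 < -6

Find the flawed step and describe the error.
Step 2: Multiply both sides by -1: -4 < -6

Step 2 multiplies both sides by -1 but fails to reverse the inequality sign. When multiplying (or dividing) an inequality by a negative number, the direction must be reversed. Since 4 < 6, we should get -4 > -6, i.e., -4 > -6.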